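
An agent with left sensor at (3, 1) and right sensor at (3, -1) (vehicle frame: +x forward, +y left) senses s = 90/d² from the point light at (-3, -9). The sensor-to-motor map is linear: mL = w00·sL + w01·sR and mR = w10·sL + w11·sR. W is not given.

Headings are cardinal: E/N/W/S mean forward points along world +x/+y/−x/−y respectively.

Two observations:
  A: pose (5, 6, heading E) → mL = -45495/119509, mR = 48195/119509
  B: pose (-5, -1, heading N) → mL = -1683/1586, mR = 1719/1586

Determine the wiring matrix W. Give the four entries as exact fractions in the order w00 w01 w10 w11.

-1 -1/2 1/2 1

obs A: pose=(5,6,E) → sL=90/377, sR=90/317, mL=-45495/119509, mR=48195/119509
obs B: pose=(-5,-1,N) → sL=9/13, sR=45/61, mL=-1683/1586, mR=1719/1586
sensor matrix S = [[90/377, 90/317], [9/13, 45/61]]; det S = -149040/7290049
solve [mL_A; mL_B] = S·[w00; w01] and [mR_A; mR_B] = S·[w10; w11]:
  w00 = -1, w01 = -1/2, w10 = 1/2, w11 = 1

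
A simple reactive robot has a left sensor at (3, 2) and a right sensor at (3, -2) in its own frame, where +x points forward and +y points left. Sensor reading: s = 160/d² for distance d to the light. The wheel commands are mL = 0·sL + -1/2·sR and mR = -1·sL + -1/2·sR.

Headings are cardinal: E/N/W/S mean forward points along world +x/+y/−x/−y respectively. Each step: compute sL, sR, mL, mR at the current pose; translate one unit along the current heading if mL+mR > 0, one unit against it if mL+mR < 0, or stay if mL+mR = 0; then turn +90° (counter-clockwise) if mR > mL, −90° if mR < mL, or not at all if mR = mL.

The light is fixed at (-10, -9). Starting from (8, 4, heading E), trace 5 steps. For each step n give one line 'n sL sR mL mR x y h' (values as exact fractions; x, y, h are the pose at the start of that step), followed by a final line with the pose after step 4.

0 80/333 80/281 -40/281 -35800/93573 8 4 E
1 160/461 32/65 -16/65 -17776/29965 7 4 S
2 8/17 40/113 -20/113 -1244/1921 7 5 W
3 32/109 160/689 -80/689 -30768/75101 8 5 N
4 80/333 80/281 -40/281 -35800/93573 8 4 E
final 7 4 S

n=0: pose=(8,4,E); sL=80/333, sR=80/281; mL=-40/281, mR=-35800/93573; mL+mR=-49120/93573 → advance -1; mR−mL=-80/333 → turn -1·90°
n=1: pose=(7,4,S); sL=160/461, sR=32/65; mL=-16/65, mR=-17776/29965; mL+mR=-25152/29965 → advance -1; mR−mL=-160/461 → turn -1·90°
n=2: pose=(7,5,W); sL=8/17, sR=40/113; mL=-20/113, mR=-1244/1921; mL+mR=-1584/1921 → advance -1; mR−mL=-8/17 → turn -1·90°
n=3: pose=(8,5,N); sL=32/109, sR=160/689; mL=-80/689, mR=-30768/75101; mL+mR=-39488/75101 → advance -1; mR−mL=-32/109 → turn -1·90°
n=4: pose=(8,4,E); sL=80/333, sR=80/281; mL=-40/281, mR=-35800/93573; mL+mR=-49120/93573 → advance -1; mR−mL=-80/333 → turn -1·90°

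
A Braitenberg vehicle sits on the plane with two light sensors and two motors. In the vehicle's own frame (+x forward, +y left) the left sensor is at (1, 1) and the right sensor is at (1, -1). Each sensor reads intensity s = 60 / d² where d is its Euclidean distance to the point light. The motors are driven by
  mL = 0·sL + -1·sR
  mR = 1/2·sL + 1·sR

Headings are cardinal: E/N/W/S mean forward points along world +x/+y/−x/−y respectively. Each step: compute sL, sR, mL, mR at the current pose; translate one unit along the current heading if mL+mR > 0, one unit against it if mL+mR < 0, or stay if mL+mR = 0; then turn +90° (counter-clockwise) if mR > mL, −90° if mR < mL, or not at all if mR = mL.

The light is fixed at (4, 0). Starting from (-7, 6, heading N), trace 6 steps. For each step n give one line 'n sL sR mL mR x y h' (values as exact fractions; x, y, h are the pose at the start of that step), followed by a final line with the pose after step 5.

n=0: pose=(-7,6,N); sL=60/193, sR=60/149; mL=-60/149, mR=16050/28757; mL+mR=30/193 → advance +1; mR−mL=27630/28757 → turn +1·90°
n=1: pose=(-7,7,W); sL=1/3, sR=15/52; mL=-15/52, mR=71/156; mL+mR=1/6 → advance +1; mR−mL=29/39 → turn +1·90°
n=2: pose=(-8,7,S); sL=60/157, sR=12/41; mL=-12/41, mR=3114/6437; mL+mR=30/157 → advance +1; mR−mL=4998/6437 → turn +1·90°
n=3: pose=(-8,6,E); sL=6/17, sR=30/73; mL=-30/73, mR=729/1241; mL+mR=3/17 → advance +1; mR−mL=1239/1241 → turn +1·90°
n=4: pose=(-7,6,N); sL=60/193, sR=60/149; mL=-60/149, mR=16050/28757; mL+mR=30/193 → advance +1; mR−mL=27630/28757 → turn +1·90°
n=5: pose=(-7,7,W); sL=1/3, sR=15/52; mL=-15/52, mR=71/156; mL+mR=1/6 → advance +1; mR−mL=29/39 → turn +1·90°

0 60/193 60/149 -60/149 16050/28757 -7 6 N
1 1/3 15/52 -15/52 71/156 -7 7 W
2 60/157 12/41 -12/41 3114/6437 -8 7 S
3 6/17 30/73 -30/73 729/1241 -8 6 E
4 60/193 60/149 -60/149 16050/28757 -7 6 N
5 1/3 15/52 -15/52 71/156 -7 7 W
final -8 7 S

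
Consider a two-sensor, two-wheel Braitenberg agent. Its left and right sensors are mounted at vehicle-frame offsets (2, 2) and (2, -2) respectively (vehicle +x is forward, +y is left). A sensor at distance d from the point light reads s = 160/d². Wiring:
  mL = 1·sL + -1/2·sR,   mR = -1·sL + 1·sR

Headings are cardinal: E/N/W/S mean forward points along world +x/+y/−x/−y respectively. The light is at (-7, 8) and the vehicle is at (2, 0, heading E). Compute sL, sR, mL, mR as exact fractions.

160/157 160/221 22800/34697 -10240/34697

left sensor world pos  = (4, 2); dL² = 157
right sensor world pos = (4, -2); dR² = 221
sL = 160/157 = 160/157
sR = 160/221 = 160/221
mL = 1·sL + -1/2·sR = 22800/34697
mR = -1·sL + 1·sR = -10240/34697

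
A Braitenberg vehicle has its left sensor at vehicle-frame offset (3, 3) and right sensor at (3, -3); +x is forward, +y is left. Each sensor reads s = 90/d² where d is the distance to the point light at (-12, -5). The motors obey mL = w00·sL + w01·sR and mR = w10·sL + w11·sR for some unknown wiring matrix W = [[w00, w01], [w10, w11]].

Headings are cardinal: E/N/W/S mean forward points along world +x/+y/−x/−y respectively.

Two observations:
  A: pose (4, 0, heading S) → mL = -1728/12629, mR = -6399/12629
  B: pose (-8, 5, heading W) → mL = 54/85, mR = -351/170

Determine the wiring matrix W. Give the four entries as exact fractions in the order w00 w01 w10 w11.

obs A: pose=(4,0,S) → sL=18/73, sR=90/173, mL=-1728/12629, mR=-6399/12629
obs B: pose=(-8,5,W) → sL=9/5, sR=9/17, mL=54/85, mR=-351/170
sensor matrix S = [[18/73, 90/173], [9/5, 9/17]]; det S = -173016/214693
solve [mL_A; mL_B] = S·[w00; w01] and [mR_A; mR_B] = S·[w10; w11]:
  w00 = 1/2, w01 = -1/2, w10 = -1, w11 = -1/2

1/2 -1/2 -1 -1/2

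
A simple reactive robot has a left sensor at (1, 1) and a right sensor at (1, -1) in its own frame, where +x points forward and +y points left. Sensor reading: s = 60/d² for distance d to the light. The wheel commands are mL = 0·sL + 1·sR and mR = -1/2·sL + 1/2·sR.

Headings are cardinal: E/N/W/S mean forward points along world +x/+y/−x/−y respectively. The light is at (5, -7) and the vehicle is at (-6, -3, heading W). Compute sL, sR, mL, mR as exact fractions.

20/51 60/169 60/169 -160/8619

left sensor world pos  = (-7, -4); dL² = 153
right sensor world pos = (-7, -2); dR² = 169
sL = 60/153 = 20/51
sR = 60/169 = 60/169
mL = 0·sL + 1·sR = 60/169
mR = -1/2·sL + 1/2·sR = -160/8619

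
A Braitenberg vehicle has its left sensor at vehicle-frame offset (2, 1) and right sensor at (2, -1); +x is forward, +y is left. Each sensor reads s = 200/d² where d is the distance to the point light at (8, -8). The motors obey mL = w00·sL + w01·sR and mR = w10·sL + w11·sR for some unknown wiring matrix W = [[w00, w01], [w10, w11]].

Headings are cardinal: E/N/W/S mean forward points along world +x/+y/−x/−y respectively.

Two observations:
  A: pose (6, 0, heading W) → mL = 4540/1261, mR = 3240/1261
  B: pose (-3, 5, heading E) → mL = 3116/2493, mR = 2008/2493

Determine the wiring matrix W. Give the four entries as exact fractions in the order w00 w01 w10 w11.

1/2 1 1/2 1/2

obs A: pose=(6,0,W) → sL=40/13, sR=200/97, mL=4540/1261, mR=3240/1261
obs B: pose=(-3,5,E) → sL=200/277, sR=8/9, mL=3116/2493, mR=2008/2493
sensor matrix S = [[40/13, 200/97], [200/277, 8/9]]; det S = 3918080/3143673
solve [mL_A; mL_B] = S·[w00; w01] and [mR_A; mR_B] = S·[w10; w11]:
  w00 = 1/2, w01 = 1, w10 = 1/2, w11 = 1/2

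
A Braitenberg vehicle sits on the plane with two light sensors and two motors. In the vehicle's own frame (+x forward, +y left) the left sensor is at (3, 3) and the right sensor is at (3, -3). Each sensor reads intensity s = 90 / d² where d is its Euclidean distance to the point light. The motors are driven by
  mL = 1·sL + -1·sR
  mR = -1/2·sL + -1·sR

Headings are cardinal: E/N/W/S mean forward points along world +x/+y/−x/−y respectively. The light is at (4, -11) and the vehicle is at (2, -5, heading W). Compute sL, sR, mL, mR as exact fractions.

45/17 45/53 1620/901 -3915/1802

left sensor world pos  = (-1, -8); dL² = 34
right sensor world pos = (-1, -2); dR² = 106
sL = 90/34 = 45/17
sR = 90/106 = 45/53
mL = 1·sL + -1·sR = 1620/901
mR = -1/2·sL + -1·sR = -3915/1802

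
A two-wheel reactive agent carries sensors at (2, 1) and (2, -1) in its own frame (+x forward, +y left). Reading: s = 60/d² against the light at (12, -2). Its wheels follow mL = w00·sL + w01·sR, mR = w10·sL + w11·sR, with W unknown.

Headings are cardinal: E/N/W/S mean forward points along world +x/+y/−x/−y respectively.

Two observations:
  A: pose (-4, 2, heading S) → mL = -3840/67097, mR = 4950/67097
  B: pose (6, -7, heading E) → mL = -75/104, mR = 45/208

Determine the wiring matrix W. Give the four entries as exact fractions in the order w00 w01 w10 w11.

obs A: pose=(-4,2,S) → sL=60/229, sR=60/293, mL=-3840/67097, mR=4950/67097
obs B: pose=(6,-7,E) → sL=15/8, sR=15/13, mL=-75/104, mR=45/208
sensor matrix S = [[60/229, 60/293], [15/8, 15/13]]; det S = -142425/1744522
solve [mL_A; mL_B] = S·[w00; w01] and [mR_A; mR_B] = S·[w10; w11]:
  w00 = -1, w01 = 1, w10 = -1/2, w11 = 1

-1 1 -1/2 1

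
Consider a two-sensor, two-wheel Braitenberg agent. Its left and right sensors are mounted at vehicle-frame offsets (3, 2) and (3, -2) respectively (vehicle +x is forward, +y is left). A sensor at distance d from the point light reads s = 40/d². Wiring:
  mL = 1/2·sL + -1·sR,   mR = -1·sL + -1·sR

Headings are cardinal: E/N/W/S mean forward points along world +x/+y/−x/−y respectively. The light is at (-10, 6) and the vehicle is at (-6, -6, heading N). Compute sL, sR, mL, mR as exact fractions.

left sensor world pos  = (-8, -3); dL² = 85
right sensor world pos = (-4, -3); dR² = 117
sL = 40/85 = 8/17
sR = 40/117 = 40/117
mL = 1/2·sL + -1·sR = -212/1989
mR = -1·sL + -1·sR = -1616/1989

8/17 40/117 -212/1989 -1616/1989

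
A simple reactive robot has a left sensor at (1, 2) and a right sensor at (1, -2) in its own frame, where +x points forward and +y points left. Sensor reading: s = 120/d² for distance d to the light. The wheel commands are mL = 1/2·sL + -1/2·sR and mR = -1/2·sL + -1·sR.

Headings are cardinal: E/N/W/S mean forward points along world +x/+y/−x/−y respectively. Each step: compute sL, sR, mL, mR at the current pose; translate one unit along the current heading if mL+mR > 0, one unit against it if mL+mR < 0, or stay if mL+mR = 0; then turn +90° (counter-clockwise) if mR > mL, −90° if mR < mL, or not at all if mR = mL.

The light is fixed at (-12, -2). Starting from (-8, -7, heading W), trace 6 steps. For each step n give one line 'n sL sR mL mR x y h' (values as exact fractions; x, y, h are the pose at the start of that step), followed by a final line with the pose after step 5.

0 60/29 20/3 -200/87 -670/87 -8 -7 W
1 24/5 24/13 96/65 -276/65 -7 -7 N
2 30/13 6/5 36/65 -153/65 -7 -8 E
3 24/17 120/53 -384/901 -2676/901 -8 -8 S
4 60/29 20/3 -200/87 -670/87 -8 -7 W
5 24/5 24/13 96/65 -276/65 -7 -7 N
final -7 -8 E

n=0: pose=(-8,-7,W); sL=60/29, sR=20/3; mL=-200/87, mR=-670/87; mL+mR=-10 → advance -1; mR−mL=-470/87 → turn -1·90°
n=1: pose=(-7,-7,N); sL=24/5, sR=24/13; mL=96/65, mR=-276/65; mL+mR=-36/13 → advance -1; mR−mL=-372/65 → turn -1·90°
n=2: pose=(-7,-8,E); sL=30/13, sR=6/5; mL=36/65, mR=-153/65; mL+mR=-9/5 → advance -1; mR−mL=-189/65 → turn -1·90°
n=3: pose=(-8,-8,S); sL=24/17, sR=120/53; mL=-384/901, mR=-2676/901; mL+mR=-180/53 → advance -1; mR−mL=-2292/901 → turn -1·90°
n=4: pose=(-8,-7,W); sL=60/29, sR=20/3; mL=-200/87, mR=-670/87; mL+mR=-10 → advance -1; mR−mL=-470/87 → turn -1·90°
n=5: pose=(-7,-7,N); sL=24/5, sR=24/13; mL=96/65, mR=-276/65; mL+mR=-36/13 → advance -1; mR−mL=-372/65 → turn -1·90°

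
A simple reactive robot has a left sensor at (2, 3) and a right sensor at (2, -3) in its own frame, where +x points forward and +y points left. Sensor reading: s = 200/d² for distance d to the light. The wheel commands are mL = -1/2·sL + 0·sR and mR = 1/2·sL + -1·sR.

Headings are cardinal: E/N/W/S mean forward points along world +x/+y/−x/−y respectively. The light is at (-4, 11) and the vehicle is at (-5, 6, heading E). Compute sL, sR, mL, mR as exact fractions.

40 40/13 -20 220/13

left sensor world pos  = (-3, 9); dL² = 5
right sensor world pos = (-3, 3); dR² = 65
sL = 200/5 = 40
sR = 200/65 = 40/13
mL = -1/2·sL + 0·sR = -20
mR = 1/2·sL + -1·sR = 220/13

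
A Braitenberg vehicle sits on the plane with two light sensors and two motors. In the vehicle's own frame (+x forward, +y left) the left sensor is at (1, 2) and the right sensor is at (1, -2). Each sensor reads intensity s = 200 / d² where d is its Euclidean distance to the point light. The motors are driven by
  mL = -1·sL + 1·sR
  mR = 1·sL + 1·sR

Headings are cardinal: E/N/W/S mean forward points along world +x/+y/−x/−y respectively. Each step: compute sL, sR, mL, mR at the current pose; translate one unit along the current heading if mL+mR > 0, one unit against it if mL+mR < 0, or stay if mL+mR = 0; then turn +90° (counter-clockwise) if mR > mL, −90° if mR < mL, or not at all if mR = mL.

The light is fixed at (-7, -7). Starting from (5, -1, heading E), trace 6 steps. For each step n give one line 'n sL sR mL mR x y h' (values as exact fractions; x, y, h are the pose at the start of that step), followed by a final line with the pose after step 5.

0 200/233 40/37 1920/8621 16720/8621 5 -1 E
1 20/17 100/137 -1040/2329 4440/2329 6 -1 N
2 200/169 8/9 -448/1521 3152/1521 6 0 W
3 25/29 25/17 300/493 1150/493 5 0 S
4 200/233 40/37 1920/8621 16720/8621 5 -1 E
5 20/17 100/137 -1040/2329 4440/2329 6 -1 N
final 6 0 W

n=0: pose=(5,-1,E); sL=200/233, sR=40/37; mL=1920/8621, mR=16720/8621; mL+mR=80/37 → advance +1; mR−mL=400/233 → turn +1·90°
n=1: pose=(6,-1,N); sL=20/17, sR=100/137; mL=-1040/2329, mR=4440/2329; mL+mR=200/137 → advance +1; mR−mL=40/17 → turn +1·90°
n=2: pose=(6,0,W); sL=200/169, sR=8/9; mL=-448/1521, mR=3152/1521; mL+mR=16/9 → advance +1; mR−mL=400/169 → turn +1·90°
n=3: pose=(5,0,S); sL=25/29, sR=25/17; mL=300/493, mR=1150/493; mL+mR=50/17 → advance +1; mR−mL=50/29 → turn +1·90°
n=4: pose=(5,-1,E); sL=200/233, sR=40/37; mL=1920/8621, mR=16720/8621; mL+mR=80/37 → advance +1; mR−mL=400/233 → turn +1·90°
n=5: pose=(6,-1,N); sL=20/17, sR=100/137; mL=-1040/2329, mR=4440/2329; mL+mR=200/137 → advance +1; mR−mL=40/17 → turn +1·90°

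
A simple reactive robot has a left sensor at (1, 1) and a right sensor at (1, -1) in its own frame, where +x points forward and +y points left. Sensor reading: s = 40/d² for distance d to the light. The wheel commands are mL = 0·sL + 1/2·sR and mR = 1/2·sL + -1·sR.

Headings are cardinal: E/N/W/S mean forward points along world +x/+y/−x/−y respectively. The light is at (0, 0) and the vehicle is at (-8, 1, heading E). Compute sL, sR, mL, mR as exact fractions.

40/53 40/49 20/49 -1140/2597

left sensor world pos  = (-7, 2); dL² = 53
right sensor world pos = (-7, 0); dR² = 49
sL = 40/53 = 40/53
sR = 40/49 = 40/49
mL = 0·sL + 1/2·sR = 20/49
mR = 1/2·sL + -1·sR = -1140/2597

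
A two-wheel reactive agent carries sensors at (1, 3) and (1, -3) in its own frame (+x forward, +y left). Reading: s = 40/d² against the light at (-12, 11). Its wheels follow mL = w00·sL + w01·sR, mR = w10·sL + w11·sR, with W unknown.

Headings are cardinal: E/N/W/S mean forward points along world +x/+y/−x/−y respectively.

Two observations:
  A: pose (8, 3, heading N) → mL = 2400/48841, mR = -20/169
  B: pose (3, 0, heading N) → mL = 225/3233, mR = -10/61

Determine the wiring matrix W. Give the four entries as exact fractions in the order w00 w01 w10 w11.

obs A: pose=(8,3,N) → sL=20/169, sR=20/289, mL=2400/48841, mR=-20/169
obs B: pose=(3,0,N) → sL=10/61, sR=5/53, mL=225/3233, mR=-10/61
sensor matrix S = [[20/169, 20/289], [10/61, 5/53]]; det S = -28500/157902953
solve [mL_A; mL_B] = S·[w00; w01] and [mR_A; mR_B] = S·[w10; w11]:
  w00 = 1, w01 = -1, w10 = -1, w11 = 0

1 -1 -1 0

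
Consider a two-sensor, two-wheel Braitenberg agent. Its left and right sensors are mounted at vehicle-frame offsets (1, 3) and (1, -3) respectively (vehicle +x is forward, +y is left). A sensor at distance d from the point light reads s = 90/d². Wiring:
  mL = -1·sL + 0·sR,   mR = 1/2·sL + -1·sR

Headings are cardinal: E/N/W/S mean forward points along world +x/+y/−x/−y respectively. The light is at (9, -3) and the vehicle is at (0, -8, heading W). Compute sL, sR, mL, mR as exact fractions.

left sensor world pos  = (-1, -11); dL² = 164
right sensor world pos = (-1, -5); dR² = 104
sL = 90/164 = 45/82
sR = 90/104 = 45/52
mL = -1·sL + 0·sR = -45/82
mR = 1/2·sL + -1·sR = -315/533

45/82 45/52 -45/82 -315/533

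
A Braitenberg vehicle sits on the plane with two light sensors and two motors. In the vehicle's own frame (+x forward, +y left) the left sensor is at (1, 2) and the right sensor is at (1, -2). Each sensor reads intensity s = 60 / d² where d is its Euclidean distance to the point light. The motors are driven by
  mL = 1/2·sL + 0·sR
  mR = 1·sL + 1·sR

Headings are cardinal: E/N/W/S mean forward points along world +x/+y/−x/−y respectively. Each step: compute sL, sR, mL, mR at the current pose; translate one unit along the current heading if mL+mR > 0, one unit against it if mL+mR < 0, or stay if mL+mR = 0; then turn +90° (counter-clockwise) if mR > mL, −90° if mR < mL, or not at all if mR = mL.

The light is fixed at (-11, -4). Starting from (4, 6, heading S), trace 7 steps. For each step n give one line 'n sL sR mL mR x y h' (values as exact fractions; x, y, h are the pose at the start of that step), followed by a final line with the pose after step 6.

0 6/37 6/25 3/37 372/925 4 6 S
1 60/377 12/61 30/377 8184/22997 4 5 E
2 15/74 15/106 15/148 675/1961 5 5 N
3 60/289 20/123 30/289 13160/35547 5 6 W
4 6/37 6/25 3/37 372/925 4 6 S
5 60/377 12/61 30/377 8184/22997 4 5 E
6 15/74 15/106 15/148 675/1961 5 5 N
final 5 6 W

n=0: pose=(4,6,S); sL=6/37, sR=6/25; mL=3/37, mR=372/925; mL+mR=447/925 → advance +1; mR−mL=297/925 → turn +1·90°
n=1: pose=(4,5,E); sL=60/377, sR=12/61; mL=30/377, mR=8184/22997; mL+mR=10014/22997 → advance +1; mR−mL=6354/22997 → turn +1·90°
n=2: pose=(5,5,N); sL=15/74, sR=15/106; mL=15/148, mR=675/1961; mL+mR=3495/7844 → advance +1; mR−mL=1905/7844 → turn +1·90°
n=3: pose=(5,6,W); sL=60/289, sR=20/123; mL=30/289, mR=13160/35547; mL+mR=16850/35547 → advance +1; mR−mL=9470/35547 → turn +1·90°
n=4: pose=(4,6,S); sL=6/37, sR=6/25; mL=3/37, mR=372/925; mL+mR=447/925 → advance +1; mR−mL=297/925 → turn +1·90°
n=5: pose=(4,5,E); sL=60/377, sR=12/61; mL=30/377, mR=8184/22997; mL+mR=10014/22997 → advance +1; mR−mL=6354/22997 → turn +1·90°
n=6: pose=(5,5,N); sL=15/74, sR=15/106; mL=15/148, mR=675/1961; mL+mR=3495/7844 → advance +1; mR−mL=1905/7844 → turn +1·90°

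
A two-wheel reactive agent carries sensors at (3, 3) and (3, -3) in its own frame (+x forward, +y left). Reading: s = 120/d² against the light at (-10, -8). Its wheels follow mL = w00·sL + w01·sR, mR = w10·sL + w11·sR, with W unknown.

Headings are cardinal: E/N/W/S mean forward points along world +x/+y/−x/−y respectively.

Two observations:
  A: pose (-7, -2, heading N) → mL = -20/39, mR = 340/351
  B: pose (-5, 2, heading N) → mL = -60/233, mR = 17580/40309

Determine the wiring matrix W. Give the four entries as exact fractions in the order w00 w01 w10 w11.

obs A: pose=(-7,-2,N) → sL=40/27, sR=40/39, mL=-20/39, mR=340/351
obs B: pose=(-5,2,N) → sL=120/173, sR=120/233, mL=-60/233, mR=17580/40309
sensor matrix S = [[40/27, 40/39], [120/173, 120/233]]; det S = 243200/4716153
solve [mL_A; mL_B] = S·[w00; w01] and [mR_A; mR_B] = S·[w10; w11]:
  w00 = 0, w01 = -1/2, w10 = 1, w11 = -1/2

0 -1/2 1 -1/2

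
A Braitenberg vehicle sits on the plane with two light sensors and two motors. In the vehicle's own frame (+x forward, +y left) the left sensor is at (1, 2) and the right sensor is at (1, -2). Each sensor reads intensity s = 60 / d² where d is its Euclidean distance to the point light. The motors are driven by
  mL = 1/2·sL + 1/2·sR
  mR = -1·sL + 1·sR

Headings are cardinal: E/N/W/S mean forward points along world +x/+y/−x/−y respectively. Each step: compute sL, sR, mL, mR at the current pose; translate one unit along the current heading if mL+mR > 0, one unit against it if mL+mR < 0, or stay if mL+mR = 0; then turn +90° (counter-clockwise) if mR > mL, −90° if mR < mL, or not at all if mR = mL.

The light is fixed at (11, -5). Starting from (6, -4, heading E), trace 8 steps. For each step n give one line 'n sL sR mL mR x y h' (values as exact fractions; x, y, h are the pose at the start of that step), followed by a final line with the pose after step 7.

n=0: pose=(6,-4,E); sL=12/5, sR=60/17; mL=252/85, mR=96/85; mL+mR=348/85 → advance +1; mR−mL=-156/85 → turn -1·90°
n=1: pose=(7,-4,S); sL=15, sR=5/3; mL=25/3, mR=-40/3; mL+mR=-5 → advance -1; mR−mL=-65/3 → turn -1·90°
n=2: pose=(7,-3,W); sL=12/5, sR=60/41; mL=396/205, mR=-192/205; mL+mR=204/205 → advance +1; mR−mL=-588/205 → turn -1·90°
n=3: pose=(6,-3,N); sL=30/29, sR=10/3; mL=190/87, mR=200/87; mL+mR=130/29 → advance +1; mR−mL=10/87 → turn +1·90°
n=4: pose=(6,-2,W); sL=60/37, sR=60/61; mL=2940/2257, mR=-1440/2257; mL+mR=1500/2257 → advance +1; mR−mL=-4380/2257 → turn -1·90°
n=5: pose=(5,-2,N); sL=3/4, sR=15/8; mL=21/16, mR=9/8; mL+mR=39/16 → advance +1; mR−mL=-3/16 → turn -1·90°
n=6: pose=(5,-1,E); sL=60/61, sR=60/29; mL=2700/1769, mR=1920/1769; mL+mR=4620/1769 → advance +1; mR−mL=-780/1769 → turn -1·90°
n=7: pose=(6,-1,S); sL=10/3, sR=30/29; mL=190/87, mR=-200/87; mL+mR=-10/87 → advance -1; mR−mL=-130/29 → turn -1·90°

0 12/5 60/17 252/85 96/85 6 -4 E
1 15 5/3 25/3 -40/3 7 -4 S
2 12/5 60/41 396/205 -192/205 7 -3 W
3 30/29 10/3 190/87 200/87 6 -3 N
4 60/37 60/61 2940/2257 -1440/2257 6 -2 W
5 3/4 15/8 21/16 9/8 5 -2 N
6 60/61 60/29 2700/1769 1920/1769 5 -1 E
7 10/3 30/29 190/87 -200/87 6 -1 S
final 6 0 W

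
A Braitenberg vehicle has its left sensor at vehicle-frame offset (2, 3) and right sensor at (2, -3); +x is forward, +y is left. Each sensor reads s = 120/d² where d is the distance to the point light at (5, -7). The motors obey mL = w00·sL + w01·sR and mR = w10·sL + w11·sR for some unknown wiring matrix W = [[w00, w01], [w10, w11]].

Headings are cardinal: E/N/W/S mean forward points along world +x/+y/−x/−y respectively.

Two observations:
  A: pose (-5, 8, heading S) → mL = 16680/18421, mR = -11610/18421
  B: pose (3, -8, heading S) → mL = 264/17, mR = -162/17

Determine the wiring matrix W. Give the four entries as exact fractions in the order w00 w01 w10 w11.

1 1 -1/2 -1

obs A: pose=(-5,8,S) → sL=60/109, sR=60/169, mL=16680/18421, mR=-11610/18421
obs B: pose=(3,-8,S) → sL=12, sR=60/17, mL=264/17, mR=-162/17
sensor matrix S = [[60/109, 60/169], [12, 60/17]]; det S = -725760/313157
solve [mL_A; mL_B] = S·[w00; w01] and [mR_A; mR_B] = S·[w10; w11]:
  w00 = 1, w01 = 1, w10 = -1/2, w11 = -1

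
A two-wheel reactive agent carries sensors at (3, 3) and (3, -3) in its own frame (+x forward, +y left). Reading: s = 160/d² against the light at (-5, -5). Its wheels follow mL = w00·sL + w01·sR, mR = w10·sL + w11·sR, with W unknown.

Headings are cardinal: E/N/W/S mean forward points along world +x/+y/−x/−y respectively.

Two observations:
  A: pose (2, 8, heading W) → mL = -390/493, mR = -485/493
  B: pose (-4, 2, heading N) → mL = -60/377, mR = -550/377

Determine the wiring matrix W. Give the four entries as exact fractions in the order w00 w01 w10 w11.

-1 1 -1/2 -1/2

obs A: pose=(2,8,W) → sL=40/29, sR=10/17, mL=-390/493, mR=-485/493
obs B: pose=(-4,2,N) → sL=20/13, sR=40/29, mL=-60/377, mR=-550/377
sensor matrix S = [[40/29, 10/17], [20/13, 40/29]]; det S = 185400/185861
solve [mL_A; mL_B] = S·[w00; w01] and [mR_A; mR_B] = S·[w10; w11]:
  w00 = -1, w01 = 1, w10 = -1/2, w11 = -1/2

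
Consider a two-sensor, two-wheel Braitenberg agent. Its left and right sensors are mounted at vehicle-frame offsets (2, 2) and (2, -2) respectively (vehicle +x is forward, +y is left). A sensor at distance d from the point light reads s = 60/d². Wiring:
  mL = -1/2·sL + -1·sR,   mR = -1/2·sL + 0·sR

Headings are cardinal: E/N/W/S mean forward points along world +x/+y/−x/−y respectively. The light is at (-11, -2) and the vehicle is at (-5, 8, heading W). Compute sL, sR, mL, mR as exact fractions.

left sensor world pos  = (-7, 6); dL² = 80
right sensor world pos = (-7, 10); dR² = 160
sL = 60/80 = 3/4
sR = 60/160 = 3/8
mL = -1/2·sL + -1·sR = -3/4
mR = -1/2·sL + 0·sR = -3/8

3/4 3/8 -3/4 -3/8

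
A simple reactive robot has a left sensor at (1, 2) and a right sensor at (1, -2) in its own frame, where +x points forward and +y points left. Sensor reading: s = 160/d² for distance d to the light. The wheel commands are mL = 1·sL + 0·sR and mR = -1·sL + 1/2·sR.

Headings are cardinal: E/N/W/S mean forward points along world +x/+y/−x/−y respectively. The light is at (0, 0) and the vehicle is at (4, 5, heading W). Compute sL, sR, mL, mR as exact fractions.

80/9 80/29 80/9 -1960/261

left sensor world pos  = (3, 3); dL² = 18
right sensor world pos = (3, 7); dR² = 58
sL = 160/18 = 80/9
sR = 160/58 = 80/29
mL = 1·sL + 0·sR = 80/9
mR = -1·sL + 1/2·sR = -1960/261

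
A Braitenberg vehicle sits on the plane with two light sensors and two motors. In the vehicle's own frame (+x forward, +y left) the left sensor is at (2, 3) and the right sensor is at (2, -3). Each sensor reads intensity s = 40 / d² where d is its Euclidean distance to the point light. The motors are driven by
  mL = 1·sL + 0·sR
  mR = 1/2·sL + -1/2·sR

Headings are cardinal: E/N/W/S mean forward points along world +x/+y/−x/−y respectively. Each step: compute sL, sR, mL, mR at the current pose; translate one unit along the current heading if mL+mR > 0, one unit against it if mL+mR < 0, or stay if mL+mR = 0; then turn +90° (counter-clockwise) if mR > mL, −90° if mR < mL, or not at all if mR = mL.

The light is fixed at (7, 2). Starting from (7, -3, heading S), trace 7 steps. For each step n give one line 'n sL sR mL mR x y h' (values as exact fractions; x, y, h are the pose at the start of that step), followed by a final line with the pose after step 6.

n=0: pose=(7,-3,S); sL=20/29, sR=20/29; mL=20/29, mR=0; mL+mR=20/29 → advance +1; mR−mL=-20/29 → turn -1·90°
n=1: pose=(7,-4,W); sL=8/17, sR=40/13; mL=8/17, mR=-288/221; mL+mR=-184/221 → advance -1; mR−mL=-392/221 → turn -1·90°
n=2: pose=(8,-4,N); sL=2, sR=5/4; mL=2, mR=3/8; mL+mR=19/8 → advance +1; mR−mL=-13/8 → turn -1·90°
n=3: pose=(8,-3,E); sL=40/13, sR=40/73; mL=40/13, mR=1200/949; mL+mR=4120/949 → advance +1; mR−mL=-1720/949 → turn -1·90°
n=4: pose=(9,-3,S); sL=20/37, sR=4/5; mL=20/37, mR=-24/185; mL+mR=76/185 → advance +1; mR−mL=-124/185 → turn -1·90°
n=5: pose=(9,-4,W); sL=40/81, sR=40/9; mL=40/81, mR=-160/81; mL+mR=-40/27 → advance -1; mR−mL=-200/81 → turn -1·90°
n=6: pose=(10,-4,N); sL=5/2, sR=10/13; mL=5/2, mR=45/52; mL+mR=175/52 → advance +1; mR−mL=-85/52 → turn -1·90°

0 20/29 20/29 20/29 0 7 -3 S
1 8/17 40/13 8/17 -288/221 7 -4 W
2 2 5/4 2 3/8 8 -4 N
3 40/13 40/73 40/13 1200/949 8 -3 E
4 20/37 4/5 20/37 -24/185 9 -3 S
5 40/81 40/9 40/81 -160/81 9 -4 W
6 5/2 10/13 5/2 45/52 10 -4 N
final 10 -3 E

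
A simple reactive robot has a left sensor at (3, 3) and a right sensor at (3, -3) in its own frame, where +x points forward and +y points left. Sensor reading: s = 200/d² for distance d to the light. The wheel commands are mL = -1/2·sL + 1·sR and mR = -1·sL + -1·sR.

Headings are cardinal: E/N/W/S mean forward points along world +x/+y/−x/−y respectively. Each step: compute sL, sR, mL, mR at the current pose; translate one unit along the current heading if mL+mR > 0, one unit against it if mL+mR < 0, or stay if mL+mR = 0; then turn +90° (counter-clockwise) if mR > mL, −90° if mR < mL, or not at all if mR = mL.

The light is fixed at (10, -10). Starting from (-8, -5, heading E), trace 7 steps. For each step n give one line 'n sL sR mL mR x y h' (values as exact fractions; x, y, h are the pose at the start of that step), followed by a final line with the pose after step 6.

0 200/289 200/229 34900/66181 -103600/66181 -8 -5 E
1 10/13 25/61 20/793 -935/793 -9 -5 S
2 200/493 40/113 8420/55709 -42320/55709 -9 -4 W
3 100/261 100/153 2050/4437 -4600/4437 -8 -4 N
4 200/289 200/229 34900/66181 -103600/66181 -8 -5 E
5 10/13 25/61 20/793 -935/793 -9 -5 S
6 200/493 40/113 8420/55709 -42320/55709 -9 -4 W
final -8 -4 N

n=0: pose=(-8,-5,E); sL=200/289, sR=200/229; mL=34900/66181, mR=-103600/66181; mL+mR=-300/289 → advance -1; mR−mL=-138500/66181 → turn -1·90°
n=1: pose=(-9,-5,S); sL=10/13, sR=25/61; mL=20/793, mR=-935/793; mL+mR=-15/13 → advance -1; mR−mL=-955/793 → turn -1·90°
n=2: pose=(-9,-4,W); sL=200/493, sR=40/113; mL=8420/55709, mR=-42320/55709; mL+mR=-300/493 → advance -1; mR−mL=-50740/55709 → turn -1·90°
n=3: pose=(-8,-4,N); sL=100/261, sR=100/153; mL=2050/4437, mR=-4600/4437; mL+mR=-50/87 → advance -1; mR−mL=-6650/4437 → turn -1·90°
n=4: pose=(-8,-5,E); sL=200/289, sR=200/229; mL=34900/66181, mR=-103600/66181; mL+mR=-300/289 → advance -1; mR−mL=-138500/66181 → turn -1·90°
n=5: pose=(-9,-5,S); sL=10/13, sR=25/61; mL=20/793, mR=-935/793; mL+mR=-15/13 → advance -1; mR−mL=-955/793 → turn -1·90°
n=6: pose=(-9,-4,W); sL=200/493, sR=40/113; mL=8420/55709, mR=-42320/55709; mL+mR=-300/493 → advance -1; mR−mL=-50740/55709 → turn -1·90°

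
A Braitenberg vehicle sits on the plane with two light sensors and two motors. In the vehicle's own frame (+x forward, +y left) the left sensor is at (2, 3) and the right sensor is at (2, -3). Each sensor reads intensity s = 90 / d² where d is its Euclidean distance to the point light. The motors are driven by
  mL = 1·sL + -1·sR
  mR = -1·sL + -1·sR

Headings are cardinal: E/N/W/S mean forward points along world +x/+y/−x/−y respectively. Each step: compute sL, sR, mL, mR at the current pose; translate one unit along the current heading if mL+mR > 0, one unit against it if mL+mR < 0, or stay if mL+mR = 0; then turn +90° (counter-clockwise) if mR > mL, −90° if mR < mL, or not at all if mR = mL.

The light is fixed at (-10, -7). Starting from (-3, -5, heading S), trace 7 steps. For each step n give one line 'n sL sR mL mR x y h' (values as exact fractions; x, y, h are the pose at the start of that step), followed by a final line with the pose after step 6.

0 9/10 45/8 -189/40 -261/40 -3 -5 S
1 18/5 90/61 648/305 -1548/305 -3 -4 W
2 9/5 45/73 432/365 -882/365 -2 -4 N
3 18/25 90/101 -432/2525 -4068/2525 -2 -5 E
4 9/10 45/8 -189/40 -261/40 -3 -5 S
5 18/5 90/61 648/305 -1548/305 -3 -4 W
6 9/5 45/73 432/365 -882/365 -2 -4 N
final -2 -5 E

n=0: pose=(-3,-5,S); sL=9/10, sR=45/8; mL=-189/40, mR=-261/40; mL+mR=-45/4 → advance -1; mR−mL=-9/5 → turn -1·90°
n=1: pose=(-3,-4,W); sL=18/5, sR=90/61; mL=648/305, mR=-1548/305; mL+mR=-180/61 → advance -1; mR−mL=-36/5 → turn -1·90°
n=2: pose=(-2,-4,N); sL=9/5, sR=45/73; mL=432/365, mR=-882/365; mL+mR=-90/73 → advance -1; mR−mL=-18/5 → turn -1·90°
n=3: pose=(-2,-5,E); sL=18/25, sR=90/101; mL=-432/2525, mR=-4068/2525; mL+mR=-180/101 → advance -1; mR−mL=-36/25 → turn -1·90°
n=4: pose=(-3,-5,S); sL=9/10, sR=45/8; mL=-189/40, mR=-261/40; mL+mR=-45/4 → advance -1; mR−mL=-9/5 → turn -1·90°
n=5: pose=(-3,-4,W); sL=18/5, sR=90/61; mL=648/305, mR=-1548/305; mL+mR=-180/61 → advance -1; mR−mL=-36/5 → turn -1·90°
n=6: pose=(-2,-4,N); sL=9/5, sR=45/73; mL=432/365, mR=-882/365; mL+mR=-90/73 → advance -1; mR−mL=-18/5 → turn -1·90°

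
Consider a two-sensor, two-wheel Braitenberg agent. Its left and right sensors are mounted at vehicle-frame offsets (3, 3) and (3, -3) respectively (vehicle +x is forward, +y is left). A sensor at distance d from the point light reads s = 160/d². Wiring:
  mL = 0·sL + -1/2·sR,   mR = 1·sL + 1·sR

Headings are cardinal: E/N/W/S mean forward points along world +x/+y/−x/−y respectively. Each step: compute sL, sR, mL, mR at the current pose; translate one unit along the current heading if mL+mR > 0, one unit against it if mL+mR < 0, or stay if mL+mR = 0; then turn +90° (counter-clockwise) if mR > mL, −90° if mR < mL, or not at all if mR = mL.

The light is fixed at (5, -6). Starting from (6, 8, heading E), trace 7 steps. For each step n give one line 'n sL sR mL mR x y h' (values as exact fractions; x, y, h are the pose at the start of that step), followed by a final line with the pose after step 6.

n=0: pose=(6,8,E); sL=32/61, sR=160/137; mL=-80/137, mR=14144/8357; mL+mR=9264/8357 → advance +1; mR−mL=19024/8357 → turn +1·90°
n=1: pose=(7,8,N); sL=16/29, sR=80/157; mL=-40/157, mR=4832/4553; mL+mR=3672/4553 → advance +1; mR−mL=5992/4553 → turn +1·90°
n=2: pose=(7,9,W); sL=32/29, sR=32/65; mL=-16/65, mR=3008/1885; mL+mR=2544/1885 → advance +1; mR−mL=3472/1885 → turn +1·90°
n=3: pose=(6,9,S); sL=1, sR=40/37; mL=-20/37, mR=77/37; mL+mR=57/37 → advance +1; mR−mL=97/37 → turn +1·90°
n=4: pose=(6,8,E); sL=32/61, sR=160/137; mL=-80/137, mR=14144/8357; mL+mR=9264/8357 → advance +1; mR−mL=19024/8357 → turn +1·90°
n=5: pose=(7,8,N); sL=16/29, sR=80/157; mL=-40/157, mR=4832/4553; mL+mR=3672/4553 → advance +1; mR−mL=5992/4553 → turn +1·90°
n=6: pose=(7,9,W); sL=32/29, sR=32/65; mL=-16/65, mR=3008/1885; mL+mR=2544/1885 → advance +1; mR−mL=3472/1885 → turn +1·90°

0 32/61 160/137 -80/137 14144/8357 6 8 E
1 16/29 80/157 -40/157 4832/4553 7 8 N
2 32/29 32/65 -16/65 3008/1885 7 9 W
3 1 40/37 -20/37 77/37 6 9 S
4 32/61 160/137 -80/137 14144/8357 6 8 E
5 16/29 80/157 -40/157 4832/4553 7 8 N
6 32/29 32/65 -16/65 3008/1885 7 9 W
final 6 9 S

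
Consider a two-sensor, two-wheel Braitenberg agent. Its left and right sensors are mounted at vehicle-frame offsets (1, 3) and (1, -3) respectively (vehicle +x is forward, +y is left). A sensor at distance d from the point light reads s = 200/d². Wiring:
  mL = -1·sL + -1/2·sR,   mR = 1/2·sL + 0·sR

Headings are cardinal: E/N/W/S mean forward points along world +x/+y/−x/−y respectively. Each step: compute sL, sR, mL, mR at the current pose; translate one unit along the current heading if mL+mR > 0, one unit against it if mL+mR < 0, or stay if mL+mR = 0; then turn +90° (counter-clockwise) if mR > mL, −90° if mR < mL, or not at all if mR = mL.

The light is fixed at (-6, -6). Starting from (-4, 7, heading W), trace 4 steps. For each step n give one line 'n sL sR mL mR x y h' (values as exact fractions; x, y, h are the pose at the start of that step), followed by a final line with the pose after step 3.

0 200/101 200/257 -61500/25957 100/101 -4 7 W
1 10/9 25/18 -65/36 5/9 -3 7 S
2 40/61 200/137 -11580/8357 20/61 -3 8 E
3 100/113 4/5 -726/565 50/113 -4 8 N
final -4 7 W

n=0: pose=(-4,7,W); sL=200/101, sR=200/257; mL=-61500/25957, mR=100/101; mL+mR=-35800/25957 → advance -1; mR−mL=87200/25957 → turn +1·90°
n=1: pose=(-3,7,S); sL=10/9, sR=25/18; mL=-65/36, mR=5/9; mL+mR=-5/4 → advance -1; mR−mL=85/36 → turn +1·90°
n=2: pose=(-3,8,E); sL=40/61, sR=200/137; mL=-11580/8357, mR=20/61; mL+mR=-8840/8357 → advance -1; mR−mL=14320/8357 → turn +1·90°
n=3: pose=(-4,8,N); sL=100/113, sR=4/5; mL=-726/565, mR=50/113; mL+mR=-476/565 → advance -1; mR−mL=976/565 → turn +1·90°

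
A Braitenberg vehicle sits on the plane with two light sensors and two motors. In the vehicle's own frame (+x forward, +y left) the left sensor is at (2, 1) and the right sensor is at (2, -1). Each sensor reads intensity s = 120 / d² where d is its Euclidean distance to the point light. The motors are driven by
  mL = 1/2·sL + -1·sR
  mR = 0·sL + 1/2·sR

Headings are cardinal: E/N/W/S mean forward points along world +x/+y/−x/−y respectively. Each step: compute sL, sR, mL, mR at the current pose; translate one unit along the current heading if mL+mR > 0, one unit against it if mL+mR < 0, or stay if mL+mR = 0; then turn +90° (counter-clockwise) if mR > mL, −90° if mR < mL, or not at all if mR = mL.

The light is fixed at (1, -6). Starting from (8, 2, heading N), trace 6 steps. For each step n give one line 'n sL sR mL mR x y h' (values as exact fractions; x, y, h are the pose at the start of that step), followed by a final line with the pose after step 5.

0 15/17 30/41 -405/1394 15/41 8 2 N
1 120/89 24/25 -636/2225 12/25 8 3 W
2 60/49 60/37 -1830/1813 30/37 7 3 S
3 24/37 24/29 -540/1073 12/29 7 4 E
4 3/4 2/3 -7/24 1/3 6 4 N
5 120/109 40/51 -1300/5559 20/51 6 5 W
final 5 5 S

n=0: pose=(8,2,N); sL=15/17, sR=30/41; mL=-405/1394, mR=15/41; mL+mR=105/1394 → advance +1; mR−mL=915/1394 → turn +1·90°
n=1: pose=(8,3,W); sL=120/89, sR=24/25; mL=-636/2225, mR=12/25; mL+mR=432/2225 → advance +1; mR−mL=1704/2225 → turn +1·90°
n=2: pose=(7,3,S); sL=60/49, sR=60/37; mL=-1830/1813, mR=30/37; mL+mR=-360/1813 → advance -1; mR−mL=3300/1813 → turn +1·90°
n=3: pose=(7,4,E); sL=24/37, sR=24/29; mL=-540/1073, mR=12/29; mL+mR=-96/1073 → advance -1; mR−mL=984/1073 → turn +1·90°
n=4: pose=(6,4,N); sL=3/4, sR=2/3; mL=-7/24, mR=1/3; mL+mR=1/24 → advance +1; mR−mL=5/8 → turn +1·90°
n=5: pose=(6,5,W); sL=120/109, sR=40/51; mL=-1300/5559, mR=20/51; mL+mR=880/5559 → advance +1; mR−mL=1160/1853 → turn +1·90°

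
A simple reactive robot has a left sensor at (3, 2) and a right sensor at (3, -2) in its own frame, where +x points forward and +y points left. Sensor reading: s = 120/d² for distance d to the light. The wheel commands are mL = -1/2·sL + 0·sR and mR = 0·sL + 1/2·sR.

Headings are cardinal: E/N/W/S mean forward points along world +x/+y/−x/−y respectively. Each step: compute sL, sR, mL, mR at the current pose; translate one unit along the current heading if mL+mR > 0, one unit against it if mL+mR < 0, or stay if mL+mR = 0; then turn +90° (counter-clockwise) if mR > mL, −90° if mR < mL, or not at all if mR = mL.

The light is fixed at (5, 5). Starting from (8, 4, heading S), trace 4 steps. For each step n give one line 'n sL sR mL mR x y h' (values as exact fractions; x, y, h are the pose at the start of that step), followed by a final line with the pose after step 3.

n=0: pose=(8,4,S); sL=120/41, sR=120/17; mL=-60/41, mR=60/17; mL+mR=1440/697 → advance +1; mR−mL=3480/697 → turn +1·90°
n=1: pose=(8,3,E); sL=10/3, sR=30/13; mL=-5/3, mR=15/13; mL+mR=-20/39 → advance -1; mR−mL=110/39 → turn +1·90°
n=2: pose=(7,3,N); sL=120, sR=120/17; mL=-60, mR=60/17; mL+mR=-960/17 → advance -1; mR−mL=1080/17 → turn +1·90°
n=3: pose=(7,2,W); sL=60/13, sR=60; mL=-30/13, mR=30; mL+mR=360/13 → advance +1; mR−mL=420/13 → turn +1·90°

0 120/41 120/17 -60/41 60/17 8 4 S
1 10/3 30/13 -5/3 15/13 8 3 E
2 120 120/17 -60 60/17 7 3 N
3 60/13 60 -30/13 30 7 2 W
final 6 2 S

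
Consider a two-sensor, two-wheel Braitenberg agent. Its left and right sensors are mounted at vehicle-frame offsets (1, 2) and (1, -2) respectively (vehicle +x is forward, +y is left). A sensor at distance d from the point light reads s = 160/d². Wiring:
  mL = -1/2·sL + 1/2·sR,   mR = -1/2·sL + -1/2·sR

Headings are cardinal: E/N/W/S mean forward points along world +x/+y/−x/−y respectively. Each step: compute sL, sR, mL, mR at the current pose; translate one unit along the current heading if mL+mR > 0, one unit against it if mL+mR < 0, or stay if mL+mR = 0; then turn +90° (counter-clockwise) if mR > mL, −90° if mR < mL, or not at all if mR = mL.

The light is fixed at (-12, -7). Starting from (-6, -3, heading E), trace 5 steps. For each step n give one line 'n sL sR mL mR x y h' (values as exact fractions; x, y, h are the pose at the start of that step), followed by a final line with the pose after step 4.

0 32/17 160/53 512/901 -2208/901 -6 -3 E
1 80/29 80/9 800/261 -1520/261 -7 -3 S
2 32/5 32/13 -128/65 -288/65 -7 -2 W
3 40/13 8/5 -48/65 -152/65 -6 -2 N
4 32/17 160/53 512/901 -2208/901 -6 -3 E
final -7 -3 S

n=0: pose=(-6,-3,E); sL=32/17, sR=160/53; mL=512/901, mR=-2208/901; mL+mR=-32/17 → advance -1; mR−mL=-160/53 → turn -1·90°
n=1: pose=(-7,-3,S); sL=80/29, sR=80/9; mL=800/261, mR=-1520/261; mL+mR=-80/29 → advance -1; mR−mL=-80/9 → turn -1·90°
n=2: pose=(-7,-2,W); sL=32/5, sR=32/13; mL=-128/65, mR=-288/65; mL+mR=-32/5 → advance -1; mR−mL=-32/13 → turn -1·90°
n=3: pose=(-6,-2,N); sL=40/13, sR=8/5; mL=-48/65, mR=-152/65; mL+mR=-40/13 → advance -1; mR−mL=-8/5 → turn -1·90°
n=4: pose=(-6,-3,E); sL=32/17, sR=160/53; mL=512/901, mR=-2208/901; mL+mR=-32/17 → advance -1; mR−mL=-160/53 → turn -1·90°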